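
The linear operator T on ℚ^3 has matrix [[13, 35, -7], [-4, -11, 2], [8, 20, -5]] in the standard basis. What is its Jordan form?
The characteristic polynomial is det(xI - A) = (x + 1)^3, so the eigenvalues are -1 (algebraic multiplicity 3).

For λ = -1: rank(A + I) = 1, rank((A + I)^2) = 0. The eigenspace has dimension 3 - 1 = 2, so there are 2 Jordan blocks; the rank sequence gives block sizes [2, 1].

Assembling the blocks gives the Jordan form J above.

J = [[-1, 1, 0], [0, -1, 0], [0, 0, -1]]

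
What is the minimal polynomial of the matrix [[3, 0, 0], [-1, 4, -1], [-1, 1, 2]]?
m_A(x) = (x - 3)^2

The characteristic polynomial factors as (x - 3)^3. The minimal polynomial is ∏(x - λ)^{k_λ} where k_λ is the size of the largest Jordan block at λ.

For λ = 3: rank(A - 3I) = 1, and the largest Jordan block has size 2 (the smallest k with rank((A - 3I)^k) = rank((A - 3I)^(k+1))).

So m_A(x) = (x - 3)^2.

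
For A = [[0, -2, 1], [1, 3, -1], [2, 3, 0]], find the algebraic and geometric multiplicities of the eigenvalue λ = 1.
The characteristic polynomial is (x - 1)^3, so the factor x - 1 appears with exponent 3: the algebraic multiplicity is 3.

rank(A - I) = 2, so the eigenspace has dimension 3 - 2 = 1: the geometric multiplicity is 1.

Since 1 < 3, A is not diagonalizable.

algebraic multiplicity 3, geometric multiplicity 1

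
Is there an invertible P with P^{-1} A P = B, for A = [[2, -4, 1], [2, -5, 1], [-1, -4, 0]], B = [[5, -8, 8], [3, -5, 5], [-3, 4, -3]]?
Yes.

Two matrices over a field are similar if and only if they have the same invariant factors.

Both A and B have characteristic polynomial (x + 1)^3 and minimal polynomial (x + 1)^3. Computing further, both have invariant factors (x + 1)^3. Hence A and B are similar.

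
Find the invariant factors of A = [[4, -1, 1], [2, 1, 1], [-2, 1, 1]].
x - 2, (x - 2)^2

The Jordan structure of A has elementary divisors (x - 2)^2, (x - 2). Arranging the block sizes at each eigenvalue in decreasing order and taking row products gives the invariant factors.

Invariant factors (smallest first, each dividing the next): x - 2, (x - 2)^2.

Check: the last factor (x - 2)^2 is the minimal polynomial, and the product (x - 2)^3 is the characteristic polynomial.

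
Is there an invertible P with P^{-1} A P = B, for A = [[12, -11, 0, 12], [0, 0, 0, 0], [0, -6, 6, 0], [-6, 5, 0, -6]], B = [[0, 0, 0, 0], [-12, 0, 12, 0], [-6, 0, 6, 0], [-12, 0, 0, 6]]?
Both have characteristic polynomial x^2(x - 6)^2, but the minimal polynomial of A is x^2(x - 6) while the minimal polynomial of B is x(x - 6). The minimal polynomial is a similarity invariant, so A and B are not similar.

No.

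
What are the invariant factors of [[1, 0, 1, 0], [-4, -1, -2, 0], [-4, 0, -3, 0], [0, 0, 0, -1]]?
The Jordan structure of A has elementary divisors (x + 1)^2, (x + 1), (x + 1). Arranging the block sizes at each eigenvalue in decreasing order and taking row products gives the invariant factors.

Invariant factors (smallest first, each dividing the next): x + 1, x + 1, (x + 1)^2.

Check: the last factor (x + 1)^2 is the minimal polynomial, and the product (x + 1)^4 is the characteristic polynomial.

x + 1, x + 1, (x + 1)^2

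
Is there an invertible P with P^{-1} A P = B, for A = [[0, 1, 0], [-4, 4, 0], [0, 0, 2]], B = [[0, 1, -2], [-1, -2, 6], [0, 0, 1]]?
No.

trace(A) = 6 but trace(B) = -1. The trace is a similarity invariant, so A and B are not similar.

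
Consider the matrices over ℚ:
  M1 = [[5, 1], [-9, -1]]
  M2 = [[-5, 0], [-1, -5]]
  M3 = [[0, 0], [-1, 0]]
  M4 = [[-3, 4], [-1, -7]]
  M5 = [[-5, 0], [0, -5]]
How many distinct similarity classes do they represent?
4 classes: {M1}, {M2, M4}, {M3}, {M5}

Characteristic polynomials: χ_{M1} = (x - 2)^2, χ_{M2} = (x + 5)^2, χ_{M3} = x^2, χ_{M4} = (x + 5)^2, χ_{M5} = (x + 5)^2.

{M1}: invariant factors (x - 2)^2.

{M2, M4}: invariant factors (x + 5)^2.

{M3}: invariant factors x^2.

{M5}: invariant factors x + 5, x + 5.

Matrices are similar if and only if their invariant-factor lists agree; the partition into similarity classes is {M1}, {M2, M4}, {M3}, {M5}.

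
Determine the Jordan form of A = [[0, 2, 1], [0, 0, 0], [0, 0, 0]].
J = [[0, 1, 0], [0, 0, 0], [0, 0, 0]]

The characteristic polynomial is det(xI - A) = x^3, so the eigenvalues are 0 (algebraic multiplicity 3).

For λ = 0: rank(A) = 1, rank(A^2) = 0. The eigenspace has dimension 3 - 1 = 2, so there are 2 Jordan blocks; the rank sequence gives block sizes [2, 1].

Assembling the blocks gives the Jordan form J above.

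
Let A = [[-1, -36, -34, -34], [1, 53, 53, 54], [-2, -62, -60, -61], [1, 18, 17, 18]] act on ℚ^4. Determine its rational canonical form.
R = [[0, 0, 0, -27], [1, 0, 0, 54], [0, 1, 0, -36], [0, 0, 1, 10]]

The invariant factors of A (the non-unit diagonal entries of the Smith normal form of xI - A over ℚ[x]) are (x - 3)^3(x - 1), each dividing the next. The characteristic polynomial is their product, (x - 3)^3(x - 1).

The rational canonical form is the block-diagonal matrix of companion matrices C(f_i):
R = [[0, 0, 0, -27], [1, 0, 0, 54], [0, 1, 0, -36], [0, 0, 1, 10]].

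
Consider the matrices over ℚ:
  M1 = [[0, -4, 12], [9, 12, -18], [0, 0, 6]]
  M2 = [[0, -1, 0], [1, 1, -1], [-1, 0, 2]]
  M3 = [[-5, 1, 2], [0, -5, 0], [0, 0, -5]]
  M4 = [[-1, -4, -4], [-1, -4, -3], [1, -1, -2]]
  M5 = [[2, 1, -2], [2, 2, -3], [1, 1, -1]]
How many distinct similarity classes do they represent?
Characteristic polynomials: χ_{M1} = (x - 6)^3, χ_{M2} = (x - 1)^3, χ_{M3} = (x + 5)^3, χ_{M4} = (x + 1)^2(x + 5), χ_{M5} = (x - 1)^3.

{M1}: invariant factors x - 6, (x - 6)^2.

{M2, M5}: invariant factors (x - 1)^3.

{M3}: invariant factors x + 5, (x + 5)^2.

{M4}: invariant factors (x + 1)^2(x + 5).

Matrices are similar if and only if their invariant-factor lists agree; the partition into similarity classes is {M1}, {M2, M5}, {M3}, {M4}.

4 classes: {M1}, {M2, M5}, {M3}, {M4}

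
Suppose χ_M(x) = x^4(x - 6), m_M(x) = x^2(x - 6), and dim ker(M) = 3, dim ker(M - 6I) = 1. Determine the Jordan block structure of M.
λ = 0: algebraic multiplicity 4 (exponent in χ_M), largest block size 2 (exponent in m_M), 3 blocks (geometric multiplicity). These force block sizes [2, 1, 1].
λ = 6: algebraic multiplicity 1 (exponent in χ_M), largest block size 1 (exponent in m_M), 1 block (geometric multiplicity). This forces block sizes [1].

Jordan blocks: (0, 2), (0, 1), (0, 1), (6, 1)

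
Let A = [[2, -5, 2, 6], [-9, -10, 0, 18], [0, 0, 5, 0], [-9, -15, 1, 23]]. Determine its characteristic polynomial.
χ_A(x) = (x - 5)^4

xI - A = [[x - 2, 5, -2, -6], [9, x + 10, 0, -18], [0, 0, x - 5, 0], [9, 15, -1, x - 23]].

Expanding det(xI - A) along the first row:
det(xI - A) = + (x - 2)·det([[x + 10, 0, -18], [0, x - 5, 0], [15, -1, x - 23]]) - (5)·det([[9, 0, -18], [0, x - 5, 0], [9, -1, x - 23]]) + (-2)·det([[9, x + 10, -18], [0, 0, 0], [9, 15, x - 23]]) - (-6)·det([[9, x + 10, 0], [0, 0, x - 5], [9, 15, -1]]).

Evaluating gives χ_A(x) = x^4 - 20x^3 + 150x^2 - 500x + 625 = (x - 5)^4.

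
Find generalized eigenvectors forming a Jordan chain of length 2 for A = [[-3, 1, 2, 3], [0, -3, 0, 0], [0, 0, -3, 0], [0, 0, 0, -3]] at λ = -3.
v_1 = [[0, 4, 0, -1]]^T, v_2 = [[1, 0, 0, 0]]^T

We seek v_1 ∈ ker((A + 3I)^2) \ ker(A + 3I), then set v_{i+1} = (A + 3I) v_i.

One such chain is v_1 = [[0, 4, 0, -1]]^T, v_2 = [[1, 0, 0, 0]]^T. Check: (A + 3I) v_2 = [[0, 0, 0, 0]]^T = 0.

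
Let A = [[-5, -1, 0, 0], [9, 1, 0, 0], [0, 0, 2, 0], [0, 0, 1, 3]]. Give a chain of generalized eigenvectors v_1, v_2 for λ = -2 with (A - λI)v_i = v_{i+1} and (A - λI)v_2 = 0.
We seek v_1 ∈ ker((A + 2I)^2) \ ker(A + 2I), then set v_{i+1} = (A + 2I) v_i.

One such chain is v_1 = [[1, -2, 0, 0]]^T, v_2 = [[-1, 3, 0, 0]]^T. Check: (A + 2I) v_2 = [[0, 0, 0, 0]]^T = 0.

v_1 = [[1, -2, 0, 0]]^T, v_2 = [[-1, 3, 0, 0]]^T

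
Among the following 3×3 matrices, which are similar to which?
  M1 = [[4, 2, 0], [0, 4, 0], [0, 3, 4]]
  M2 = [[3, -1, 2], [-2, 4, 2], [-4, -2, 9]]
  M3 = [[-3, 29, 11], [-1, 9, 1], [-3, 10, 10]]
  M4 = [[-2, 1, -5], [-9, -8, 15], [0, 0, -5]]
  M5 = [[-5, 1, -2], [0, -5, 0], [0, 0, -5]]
4 classes: {M1}, {M2}, {M3}, {M4, M5}

Characteristic polynomials: χ_{M1} = (x - 4)^3, χ_{M2} = (x - 6)(x - 5)^2, χ_{M3} = (x - 6)(x - 5)^2, χ_{M4} = (x + 5)^3, χ_{M5} = (x + 5)^3.

{M1}: invariant factors x - 4, (x - 4)^2.

{M2}: invariant factors x - 5, (x - 6)(x - 5).

{M3}: invariant factors (x - 6)(x - 5)^2.

{M4, M5}: invariant factors x + 5, (x + 5)^2.

Matrices are similar if and only if their invariant-factor lists agree; the partition into similarity classes is {M1}, {M2}, {M3}, {M4, M5}.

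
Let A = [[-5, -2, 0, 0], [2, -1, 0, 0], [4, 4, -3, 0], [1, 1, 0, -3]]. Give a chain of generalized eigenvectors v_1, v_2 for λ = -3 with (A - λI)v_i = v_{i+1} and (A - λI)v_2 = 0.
We seek v_1 ∈ ker((A + 3I)^2) \ ker(A + 3I), then set v_{i+1} = (A + 3I) v_i.

One such chain is v_1 = [[-2, 3, 6, 1]]^T, v_2 = [[-2, 2, 4, 1]]^T. Check: (A + 3I) v_2 = [[0, 0, 0, 0]]^T = 0.

v_1 = [[-2, 3, 6, 1]]^T, v_2 = [[-2, 2, 4, 1]]^T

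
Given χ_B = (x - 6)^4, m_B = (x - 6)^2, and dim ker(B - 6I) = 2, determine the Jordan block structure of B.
λ = 6: algebraic multiplicity 4 (exponent in χ_B), largest block size 2 (exponent in m_B), 2 blocks (geometric multiplicity). These force block sizes [2, 2].

Jordan blocks: (6, 2), (6, 2)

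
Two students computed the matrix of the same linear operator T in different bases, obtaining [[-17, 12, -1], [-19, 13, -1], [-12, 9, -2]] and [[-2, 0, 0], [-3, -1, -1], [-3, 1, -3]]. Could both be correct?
No.

Both have characteristic polynomial (x + 2)^3, but the minimal polynomial of A is (x + 2)^3 while the minimal polynomial of B is (x + 2)^2. The minimal polynomial is a similarity invariant, so A and B are not similar.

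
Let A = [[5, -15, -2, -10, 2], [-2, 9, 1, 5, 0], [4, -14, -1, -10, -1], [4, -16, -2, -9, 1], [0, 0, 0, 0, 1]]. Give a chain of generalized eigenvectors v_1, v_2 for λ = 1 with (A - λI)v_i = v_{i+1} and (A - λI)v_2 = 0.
v_1 = [[0, 0, 0, 0, 1]]^T, v_2 = [[2, 0, -1, 1, 0]]^T

We seek v_1 ∈ ker((A - I)^2) \ ker(A - I), then set v_{i+1} = (A - I) v_i.

One such chain is v_1 = [[0, 0, 0, 0, 1]]^T, v_2 = [[2, 0, -1, 1, 0]]^T. Check: (A - I) v_2 = [[0, 0, 0, 0, 0]]^T = 0.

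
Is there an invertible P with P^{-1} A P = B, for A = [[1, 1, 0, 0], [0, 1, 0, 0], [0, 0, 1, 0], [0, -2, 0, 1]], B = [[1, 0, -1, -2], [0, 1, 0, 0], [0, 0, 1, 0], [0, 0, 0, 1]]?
Two matrices over a field are similar if and only if they have the same invariant factors.

Both A and B have characteristic polynomial (x - 1)^4 and minimal polynomial (x - 1)^2. Computing further, both have invariant factors x - 1, x - 1, (x - 1)^2. Hence A and B are similar.

Yes.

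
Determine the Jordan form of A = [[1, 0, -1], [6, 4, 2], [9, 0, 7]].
J = [[4, 1, 0], [0, 4, 0], [0, 0, 4]]

The characteristic polynomial is det(xI - A) = (x - 4)^3, so the eigenvalues are 4 (algebraic multiplicity 3).

For λ = 4: rank(A - 4I) = 1, rank((A - 4I)^2) = 0. The eigenspace has dimension 3 - 1 = 2, so there are 2 Jordan blocks; the rank sequence gives block sizes [2, 1].

Assembling the blocks gives the Jordan form J above.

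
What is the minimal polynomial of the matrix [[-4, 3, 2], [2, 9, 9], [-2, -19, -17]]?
m_A(x) = (x + 4)^3

The characteristic polynomial factors as (x + 4)^3. The minimal polynomial is ∏(x - λ)^{k_λ} where k_λ is the size of the largest Jordan block at λ.

For λ = -4: rank(A + 4I) = 2, and the largest Jordan block has size 3 (the smallest k with rank((A + 4I)^k) = rank((A + 4I)^(k+1))).

So m_A(x) = (x + 4)^3.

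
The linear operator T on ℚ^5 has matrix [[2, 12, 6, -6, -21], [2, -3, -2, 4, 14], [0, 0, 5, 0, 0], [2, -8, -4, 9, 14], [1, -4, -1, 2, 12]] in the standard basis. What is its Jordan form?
The characteristic polynomial is det(xI - A) = (x - 5)^5, so the eigenvalues are 5 (algebraic multiplicity 5).

For λ = 5: rank(A - 5I) = 2, rank((A - 5I)^2) = 1, rank((A - 5I)^3) = 0. The eigenspace has dimension 5 - 2 = 3, so there are 3 Jordan blocks; the rank sequence gives block sizes [3, 1, 1].

Assembling the blocks gives the Jordan form J above.

J = [[5, 1, 0, 0, 0], [0, 5, 1, 0, 0], [0, 0, 5, 0, 0], [0, 0, 0, 5, 0], [0, 0, 0, 0, 5]]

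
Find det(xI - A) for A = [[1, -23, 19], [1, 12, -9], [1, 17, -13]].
xI - A = [[x - 1, 23, -19], [-1, x - 12, 9], [-1, -17, x + 13]].

Expanding det(xI - A) along the first row:
det(xI - A) = + (x - 1)·det([[x - 12, 9], [-17, x + 13]]) - (23)·det([[-1, 9], [-1, x + 13]]) + (-19)·det([[-1, x - 12], [-1, -17]]).

Evaluating gives χ_A(x) = x^3.

χ_A(x) = x^3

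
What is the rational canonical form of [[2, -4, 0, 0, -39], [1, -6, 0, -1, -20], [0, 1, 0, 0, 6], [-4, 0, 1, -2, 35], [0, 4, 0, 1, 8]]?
The invariant factors of A (the non-unit diagonal entries of the Smith normal form of xI - A over ℚ[x]) are (x - 3)(x + 1)(x^3 - 5), each dividing the next. The characteristic polynomial is their product, (x - 3)(x + 1)(x^3 - 5).

The rational canonical form is the block-diagonal matrix of companion matrices C(f_i):
R = [[0, 0, 0, 0, -15], [1, 0, 0, 0, -10], [0, 1, 0, 0, 5], [0, 0, 1, 0, 3], [0, 0, 0, 1, 2]].

Note the characteristic polynomial does not split into linear factors over ℚ, so A has no Jordan form over ℚ; the rational canonical form exists over any field.

R = [[0, 0, 0, 0, -15], [1, 0, 0, 0, -10], [0, 1, 0, 0, 5], [0, 0, 1, 0, 3], [0, 0, 0, 1, 2]]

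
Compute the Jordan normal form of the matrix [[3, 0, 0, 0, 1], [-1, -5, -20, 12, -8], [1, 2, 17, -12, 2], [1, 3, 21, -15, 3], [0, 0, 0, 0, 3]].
The characteristic polynomial is det(xI - A) = (x - 3)^3(x + 3)^2, so the eigenvalues are -3 (algebraic multiplicity 2), 3 (algebraic multiplicity 3).

For λ = -3: rank(A + 3I) = 4, rank((A + 3I)^2) = 3. The eigenspace has dimension 5 - 4 = 1, so there is 1 Jordan block; the rank sequence gives block sizes [2].

For λ = 3: rank(A - 3I) = 4, rank((A - 3I)^2) = 3, rank((A - 3I)^3) = 2. The eigenspace has dimension 5 - 4 = 1, so there is 1 Jordan block; the rank sequence gives block sizes [3].

Assembling the blocks gives the Jordan form J above.

J = [[-3, 1, 0, 0, 0], [0, -3, 0, 0, 0], [0, 0, 3, 1, 0], [0, 0, 0, 3, 1], [0, 0, 0, 0, 3]]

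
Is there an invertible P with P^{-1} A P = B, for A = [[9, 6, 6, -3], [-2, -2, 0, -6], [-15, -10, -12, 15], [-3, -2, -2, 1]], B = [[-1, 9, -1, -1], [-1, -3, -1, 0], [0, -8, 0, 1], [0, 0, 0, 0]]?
Both have characteristic polynomial x^2(x + 2)^2, but the minimal polynomial of A is x^2(x + 2) while the minimal polynomial of B is x^2(x + 2)^2. The minimal polynomial is a similarity invariant, so A and B are not similar.

No.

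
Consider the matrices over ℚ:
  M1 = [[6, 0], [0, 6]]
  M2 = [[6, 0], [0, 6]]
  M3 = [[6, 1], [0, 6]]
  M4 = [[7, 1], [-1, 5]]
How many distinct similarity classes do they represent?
2 classes: {M1, M2}, {M3, M4}

Characteristic polynomials: χ_{M1} = (x - 6)^2, χ_{M2} = (x - 6)^2, χ_{M3} = (x - 6)^2, χ_{M4} = (x - 6)^2.

{M1, M2}: invariant factors x - 6, x - 6.

{M3, M4}: invariant factors (x - 6)^2.

Matrices are similar if and only if their invariant-factor lists agree; the partition into similarity classes is {M1, M2}, {M3, M4}.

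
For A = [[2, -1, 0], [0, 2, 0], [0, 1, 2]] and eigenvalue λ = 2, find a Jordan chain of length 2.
v_1 = [[-1, 1, 1]]^T, v_2 = [[-1, 0, 1]]^T

We seek v_1 ∈ ker((A - 2I)^2) \ ker(A - 2I), then set v_{i+1} = (A - 2I) v_i.

One such chain is v_1 = [[-1, 1, 1]]^T, v_2 = [[-1, 0, 1]]^T. Check: (A - 2I) v_2 = [[0, 0, 0]]^T = 0.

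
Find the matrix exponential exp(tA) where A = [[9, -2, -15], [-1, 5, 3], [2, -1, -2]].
e^{tA} = [[(-3*t^2 + 10*t + 2)*e^{4*t}/2, t*(3*t - 4)*e^{4*t}/2, 3*t*(3*t - 10)*e^{4*t}/2], [-t*e^{4*t}, (t + 1)*e^{4*t}, 3*t*e^{4*t}], [t*(4 - t)*e^{4*t}/2, t*(t - 2)*e^{4*t}/2, (3*t^2 - 12*t + 2)*e^{4*t}/2]]

A has Jordan form J = [[4, 1, 0], [0, 4, 1], [0, 0, 4]] with A = PJP^{-1}, so e^{tA} = P e^{tJ} P^{-1}.

For a Jordan block J_k(λ), e^{tJ_k(λ)} = e^{λt} · (I + tN + t^2 N^2/2! + ... + t^{k-1} N^{k-1}/(k-1)!) where N is the nilpotent superdiagonal part.

Assembling the blocks and conjugating back gives the entries of e^{tA} as shown above.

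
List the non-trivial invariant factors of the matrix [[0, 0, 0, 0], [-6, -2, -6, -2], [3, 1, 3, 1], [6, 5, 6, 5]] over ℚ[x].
x, x(x - 3)^2

The Jordan structure of A has elementary divisors x, x, (x - 3)^2. Arranging the block sizes at each eigenvalue in decreasing order and taking row products gives the invariant factors.

Invariant factors (smallest first, each dividing the next): x, x(x - 3)^2.

Check: the last factor x(x - 3)^2 is the minimal polynomial, and the product x^2(x - 3)^2 is the characteristic polynomial.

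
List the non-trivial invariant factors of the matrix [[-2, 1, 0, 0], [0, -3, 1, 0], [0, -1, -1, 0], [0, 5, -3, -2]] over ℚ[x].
The Jordan structure of A has elementary divisors (x + 2)^3, (x + 2). Arranging the block sizes at each eigenvalue in decreasing order and taking row products gives the invariant factors.

Invariant factors (smallest first, each dividing the next): x + 2, (x + 2)^3.

Check: the last factor (x + 2)^3 is the minimal polynomial, and the product (x + 2)^4 is the characteristic polynomial.

x + 2, (x + 2)^3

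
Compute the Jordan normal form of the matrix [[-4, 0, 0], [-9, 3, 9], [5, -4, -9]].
J = [[-4, 0, 0], [0, -3, 1], [0, 0, -3]]

The characteristic polynomial is det(xI - A) = (x + 3)^2(x + 4), so the eigenvalues are -4 (algebraic multiplicity 1), -3 (algebraic multiplicity 2).

For λ = -4: algebraic multiplicity 1 gives one 1×1 block.

For λ = -3: rank(A + 3I) = 2, rank((A + 3I)^2) = 1. The eigenspace has dimension 3 - 2 = 1, so there is 1 Jordan block; the rank sequence gives block sizes [2].

Assembling the blocks gives the Jordan form J above.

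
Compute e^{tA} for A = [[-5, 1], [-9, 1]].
e^{tA} = [[(1 - 3*t)*e^{-2*t}, t*e^{-2*t}], [-9*t*e^{-2*t}, (3*t + 1)*e^{-2*t}]]

A has Jordan form J = [[-2, 1], [0, -2]] with A = PJP^{-1}, so e^{tA} = P e^{tJ} P^{-1}.

For a Jordan block J_k(λ), e^{tJ_k(λ)} = e^{λt} · (I + tN + t^2 N^2/2! + ... + t^{k-1} N^{k-1}/(k-1)!) where N is the nilpotent superdiagonal part.

Assembling the blocks and conjugating back gives the entries of e^{tA} as shown above.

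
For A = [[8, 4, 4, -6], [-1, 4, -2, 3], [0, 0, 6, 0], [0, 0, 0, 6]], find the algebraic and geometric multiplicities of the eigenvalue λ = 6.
The characteristic polynomial is (x - 6)^4, so the factor x - 6 appears with exponent 4: the algebraic multiplicity is 4.

rank(A - 6I) = 1, so the eigenspace has dimension 4 - 1 = 3: the geometric multiplicity is 3.

Since 3 < 4, A is not diagonalizable.

algebraic multiplicity 4, geometric multiplicity 3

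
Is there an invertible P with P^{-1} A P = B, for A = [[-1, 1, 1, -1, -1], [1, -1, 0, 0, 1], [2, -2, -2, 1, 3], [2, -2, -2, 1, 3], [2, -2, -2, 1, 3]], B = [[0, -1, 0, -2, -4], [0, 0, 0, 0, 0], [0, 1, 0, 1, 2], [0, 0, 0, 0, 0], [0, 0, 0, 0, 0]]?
Both have characteristic polynomial x^5, but the minimal polynomial of A is x^3 while the minimal polynomial of B is x^2. The minimal polynomial is a similarity invariant, so A and B are not similar.

No.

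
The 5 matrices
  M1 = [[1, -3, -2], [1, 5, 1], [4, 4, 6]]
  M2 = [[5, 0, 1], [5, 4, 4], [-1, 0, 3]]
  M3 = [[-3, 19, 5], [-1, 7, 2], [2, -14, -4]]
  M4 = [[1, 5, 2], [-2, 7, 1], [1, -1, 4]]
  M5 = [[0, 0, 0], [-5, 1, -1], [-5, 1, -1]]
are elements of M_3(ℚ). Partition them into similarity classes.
3 classes: {M1, M2, M4}, {M3}, {M5}

Characteristic polynomials: χ_{M1} = (x - 4)^3, χ_{M2} = (x - 4)^3, χ_{M3} = x^3, χ_{M4} = (x - 4)^3, χ_{M5} = x^3.

{M1, M2, M4}: invariant factors (x - 4)^3.

{M3}: invariant factors x^3.

{M5}: invariant factors x, x^2.

Matrices are similar if and only if their invariant-factor lists agree; the partition into similarity classes is {M1, M2, M4}, {M3}, {M5}.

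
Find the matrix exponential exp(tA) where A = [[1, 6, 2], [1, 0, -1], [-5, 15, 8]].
e^{tA} = [[(1 - 2*t)*e^{3*t}, 6*t*e^{3*t}, 2*t*e^{3*t}], [t*e^{3*t}, (1 - 3*t)*e^{3*t}, -t*e^{3*t}], [-5*t*e^{3*t}, 15*t*e^{3*t}, (5*t + 1)*e^{3*t}]]

A has Jordan form J = [[3, 1, 0], [0, 3, 0], [0, 0, 3]] with A = PJP^{-1}, so e^{tA} = P e^{tJ} P^{-1}.

For a Jordan block J_k(λ), e^{tJ_k(λ)} = e^{λt} · (I + tN + t^2 N^2/2! + ... + t^{k-1} N^{k-1}/(k-1)!) where N is the nilpotent superdiagonal part.

Assembling the blocks and conjugating back gives the entries of e^{tA} as shown above.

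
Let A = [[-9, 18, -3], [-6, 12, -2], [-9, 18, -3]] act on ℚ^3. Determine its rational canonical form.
R = [[0, 0, 0], [0, 0, 0], [0, 1, 0]]

The invariant factors of A (the non-unit diagonal entries of the Smith normal form of xI - A over ℚ[x]) are x, x^2, each dividing the next. The characteristic polynomial is their product, x^3.

The rational canonical form is the block-diagonal matrix of companion matrices C(f_i):
R = [[0, 0, 0], [0, 0, 0], [0, 1, 0]].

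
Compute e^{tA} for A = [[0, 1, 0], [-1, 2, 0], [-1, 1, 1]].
A has Jordan form J = [[1, 1, 0], [0, 1, 0], [0, 0, 1]] with A = PJP^{-1}, so e^{tA} = P e^{tJ} P^{-1}.

For a Jordan block J_k(λ), e^{tJ_k(λ)} = e^{λt} · (I + tN + t^2 N^2/2! + ... + t^{k-1} N^{k-1}/(k-1)!) where N is the nilpotent superdiagonal part.

Assembling the blocks and conjugating back gives the entries of e^{tA} as shown above.

e^{tA} = [[(1 - t)*e^{t}, t*e^{t}, 0], [-t*e^{t}, (t + 1)*e^{t}, 0], [-t*e^{t}, t*e^{t}, e^{t}]]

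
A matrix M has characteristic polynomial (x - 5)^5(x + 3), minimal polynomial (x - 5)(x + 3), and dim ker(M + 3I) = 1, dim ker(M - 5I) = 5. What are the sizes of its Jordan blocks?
Jordan blocks: (-3, 1), (5, 1), (5, 1), (5, 1), (5, 1), (5, 1)

λ = -3: algebraic multiplicity 1 (exponent in χ_M), largest block size 1 (exponent in m_M), 1 block (geometric multiplicity). This forces block sizes [1].
λ = 5: algebraic multiplicity 5 (exponent in χ_M), largest block size 1 (exponent in m_M), 5 blocks (geometric multiplicity). These force block sizes [1, 1, 1, 1, 1].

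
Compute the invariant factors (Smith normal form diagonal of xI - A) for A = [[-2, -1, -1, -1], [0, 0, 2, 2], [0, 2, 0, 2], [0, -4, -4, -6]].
x + 2, x + 2, (x + 2)^2

The Jordan structure of A has elementary divisors (x + 2)^2, (x + 2), (x + 2). Arranging the block sizes at each eigenvalue in decreasing order and taking row products gives the invariant factors.

Invariant factors (smallest first, each dividing the next): x + 2, x + 2, (x + 2)^2.

Check: the last factor (x + 2)^2 is the minimal polynomial, and the product (x + 2)^4 is the characteristic polynomial.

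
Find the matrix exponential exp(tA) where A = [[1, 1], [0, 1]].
e^{tA} = [[e^{t}, t*e^{t}], [0, e^{t}]]

A has Jordan form J = [[1, 1], [0, 1]] with A = PJP^{-1}, so e^{tA} = P e^{tJ} P^{-1}.

For a Jordan block J_k(λ), e^{tJ_k(λ)} = e^{λt} · (I + tN + t^2 N^2/2! + ... + t^{k-1} N^{k-1}/(k-1)!) where N is the nilpotent superdiagonal part.

Assembling the blocks and conjugating back gives the entries of e^{tA} as shown above.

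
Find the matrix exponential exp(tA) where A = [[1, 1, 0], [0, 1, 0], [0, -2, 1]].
A has Jordan form J = [[1, 1, 0], [0, 1, 0], [0, 0, 1]] with A = PJP^{-1}, so e^{tA} = P e^{tJ} P^{-1}.

For a Jordan block J_k(λ), e^{tJ_k(λ)} = e^{λt} · (I + tN + t^2 N^2/2! + ... + t^{k-1} N^{k-1}/(k-1)!) where N is the nilpotent superdiagonal part.

Assembling the blocks and conjugating back gives the entries of e^{tA} as shown above.

e^{tA} = [[e^{t}, t*e^{t}, 0], [0, e^{t}, 0], [0, -2*t*e^{t}, e^{t}]]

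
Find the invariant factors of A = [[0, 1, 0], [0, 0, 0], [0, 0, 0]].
The Jordan structure of A has elementary divisors x^2, x. Arranging the block sizes at each eigenvalue in decreasing order and taking row products gives the invariant factors.

Invariant factors (smallest first, each dividing the next): x, x^2.

Check: the last factor x^2 is the minimal polynomial, and the product x^3 is the characteristic polynomial.

x, x^2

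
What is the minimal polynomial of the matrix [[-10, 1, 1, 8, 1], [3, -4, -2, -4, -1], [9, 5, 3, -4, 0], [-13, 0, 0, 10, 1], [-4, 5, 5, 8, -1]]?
The characteristic polynomial factors as (x - 2)^2(x + 2)^3. The minimal polynomial is ∏(x - λ)^{k_λ} where k_λ is the size of the largest Jordan block at λ.

For λ = -2: rank(A + 2I) = 3, and the largest Jordan block has size 2 (the smallest k with rank((A + 2I)^k) = rank((A + 2I)^(k+1))).
For λ = 2: rank(A - 2I) = 4, and the largest Jordan block has size 2 (the smallest k with rank((A - 2I)^k) = rank((A - 2I)^(k+1))).

So m_A(x) = (x - 2)^2(x + 2)^2.

m_A(x) = (x - 2)^2(x + 2)^2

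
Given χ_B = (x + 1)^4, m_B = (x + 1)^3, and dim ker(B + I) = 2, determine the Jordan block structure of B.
Jordan blocks: (-1, 3), (-1, 1)

λ = -1: algebraic multiplicity 4 (exponent in χ_B), largest block size 3 (exponent in m_B), 2 blocks (geometric multiplicity). These force block sizes [3, 1].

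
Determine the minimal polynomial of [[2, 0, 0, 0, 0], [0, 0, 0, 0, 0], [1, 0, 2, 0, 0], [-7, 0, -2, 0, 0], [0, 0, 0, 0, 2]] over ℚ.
The characteristic polynomial factors as x^2(x - 2)^3. The minimal polynomial is ∏(x - λ)^{k_λ} where k_λ is the size of the largest Jordan block at λ.

For λ = 0: rank(A) = 3, and the largest Jordan block has size 1 (the smallest k with rank(A^k) = rank(A^(k+1))).
For λ = 2: rank(A - 2I) = 3, and the largest Jordan block has size 2 (the smallest k with rank((A - 2I)^k) = rank((A - 2I)^(k+1))).

So m_A(x) = x(x - 2)^2.

m_A(x) = x(x - 2)^2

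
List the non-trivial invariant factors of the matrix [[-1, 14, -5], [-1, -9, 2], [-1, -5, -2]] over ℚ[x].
The Jordan structure of A has elementary divisors (x + 4)^3. Arranging the block sizes at each eigenvalue in decreasing order and taking row products gives the invariant factors.

Invariant factors (smallest first, each dividing the next): (x + 4)^3.

Check: the last factor (x + 4)^3 is the minimal polynomial, and the product (x + 4)^3 is the characteristic polynomial.

(x + 4)^3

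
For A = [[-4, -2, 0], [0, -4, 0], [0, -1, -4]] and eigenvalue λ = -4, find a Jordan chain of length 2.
v_1 = [[-1, 1, -1]]^T, v_2 = [[-2, 0, -1]]^T

We seek v_1 ∈ ker((A + 4I)^2) \ ker(A + 4I), then set v_{i+1} = (A + 4I) v_i.

One such chain is v_1 = [[-1, 1, -1]]^T, v_2 = [[-2, 0, -1]]^T. Check: (A + 4I) v_2 = [[0, 0, 0]]^T = 0.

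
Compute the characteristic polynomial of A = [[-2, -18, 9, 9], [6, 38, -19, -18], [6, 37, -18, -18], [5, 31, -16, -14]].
xI - A = [[x + 2, 18, -9, -9], [-6, x - 38, 19, 18], [-6, -37, x + 18, 18], [-5, -31, 16, x + 14]].

Expanding det(xI - A) along the first row:
det(xI - A) = + (x + 2)·det([[x - 38, 19, 18], [-37, x + 18, 18], [-31, 16, x + 14]]) - (18)·det([[-6, 19, 18], [-6, x + 18, 18], [-5, 16, x + 14]]) + (-9)·det([[-6, x - 38, 18], [-6, -37, 18], [-5, -31, x + 14]]) - (-9)·det([[-6, x - 38, 19], [-6, -37, x + 18], [-5, -31, 16]]).

Evaluating gives χ_A(x) = x^4 - 4x^3 + 6x^2 - 4x + 1 = (x - 1)^4.

χ_A(x) = (x - 1)^4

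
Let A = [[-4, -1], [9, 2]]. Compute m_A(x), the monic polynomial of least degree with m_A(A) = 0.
The characteristic polynomial factors as (x + 1)^2. The minimal polynomial is ∏(x - λ)^{k_λ} where k_λ is the size of the largest Jordan block at λ.

For λ = -1: rank(A + I) = 1, and the largest Jordan block has size 2 (the smallest k with rank((A + I)^k) = rank((A + I)^(k+1))).

So m_A(x) = (x + 1)^2.

m_A(x) = (x + 1)^2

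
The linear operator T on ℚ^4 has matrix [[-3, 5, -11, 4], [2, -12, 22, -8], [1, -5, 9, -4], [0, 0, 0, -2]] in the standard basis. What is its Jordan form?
J = [[-2, 1, 0, 0], [0, -2, 0, 0], [0, 0, -2, 0], [0, 0, 0, -2]]

The characteristic polynomial is det(xI - A) = (x + 2)^4, so the eigenvalues are -2 (algebraic multiplicity 4).

For λ = -2: rank(A + 2I) = 1, rank((A + 2I)^2) = 0. The eigenspace has dimension 4 - 1 = 3, so there are 3 Jordan blocks; the rank sequence gives block sizes [2, 1, 1].

Assembling the blocks gives the Jordan form J above.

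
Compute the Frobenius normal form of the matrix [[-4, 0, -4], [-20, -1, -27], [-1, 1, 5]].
The invariant factors of A (the non-unit diagonal entries of the Smith normal form of xI - A over ℚ[x]) are x^3 + 2x + 4, each dividing the next. The characteristic polynomial is their product, x^3 + 2x + 4.

The rational canonical form is the block-diagonal matrix of companion matrices C(f_i):
R = [[0, 0, -4], [1, 0, -2], [0, 1, 0]].

Note the characteristic polynomial does not split into linear factors over ℚ, so A has no Jordan form over ℚ; the rational canonical form exists over any field.

R = [[0, 0, -4], [1, 0, -2], [0, 1, 0]]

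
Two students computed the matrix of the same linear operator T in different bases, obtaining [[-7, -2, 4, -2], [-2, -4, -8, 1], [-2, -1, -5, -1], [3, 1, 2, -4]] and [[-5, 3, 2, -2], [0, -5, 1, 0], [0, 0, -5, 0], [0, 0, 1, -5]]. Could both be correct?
Yes.

Two matrices over a field are similar if and only if they have the same invariant factors.

Both A and B have characteristic polynomial (x + 5)^4 and minimal polynomial (x + 5)^3. Computing further, both have invariant factors x + 5, (x + 5)^3. Hence A and B are similar.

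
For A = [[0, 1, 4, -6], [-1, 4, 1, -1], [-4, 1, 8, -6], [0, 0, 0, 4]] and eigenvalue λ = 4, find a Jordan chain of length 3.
We seek v_1 ∈ ker((A - 4I)^3) \ ker((A - 4I)^2), then set v_{i+1} = (A - 4I) v_i.

One such chain is v_1 = [[-2, 0, 1, 2]]^T, v_2 = [[0, 1, 0, 0]]^T, v_3 = [[1, 0, 1, 0]]^T. Check: (A - 4I) v_3 = [[0, 0, 0, 0]]^T = 0.

v_1 = [[-2, 0, 1, 2]]^T, v_2 = [[0, 1, 0, 0]]^T, v_3 = [[1, 0, 1, 0]]^T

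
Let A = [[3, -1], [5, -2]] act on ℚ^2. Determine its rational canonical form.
R = [[0, 1], [1, 1]]

The invariant factors of A (the non-unit diagonal entries of the Smith normal form of xI - A over ℚ[x]) are x^2 - x - 1, each dividing the next. The characteristic polynomial is their product, x^2 - x - 1.

The rational canonical form is the block-diagonal matrix of companion matrices C(f_i):
R = [[0, 1], [1, 1]].

Note the characteristic polynomial does not split into linear factors over ℚ, so A has no Jordan form over ℚ; the rational canonical form exists over any field.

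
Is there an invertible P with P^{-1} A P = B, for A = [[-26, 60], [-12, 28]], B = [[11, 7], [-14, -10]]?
No.

trace(A) = 2 but trace(B) = 1. The trace is a similarity invariant, so A and B are not similar.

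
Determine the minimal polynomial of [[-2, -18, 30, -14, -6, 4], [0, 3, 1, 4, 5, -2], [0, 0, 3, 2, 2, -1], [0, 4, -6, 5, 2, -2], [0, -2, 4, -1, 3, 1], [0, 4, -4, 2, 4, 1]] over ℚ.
The characteristic polynomial factors as (x - 3)^5(x + 2). The minimal polynomial is ∏(x - λ)^{k_λ} where k_λ is the size of the largest Jordan block at λ.

For λ = -2: rank(A + 2I) = 5, and the largest Jordan block has size 1 (the smallest k with rank((A + 2I)^k) = rank((A + 2I)^(k+1))).
For λ = 3: rank(A - 3I) = 4, and the largest Jordan block has size 3 (the smallest k with rank((A - 3I)^k) = rank((A - 3I)^(k+1))).

So m_A(x) = (x - 3)^3(x + 2).

m_A(x) = (x - 3)^3(x + 2)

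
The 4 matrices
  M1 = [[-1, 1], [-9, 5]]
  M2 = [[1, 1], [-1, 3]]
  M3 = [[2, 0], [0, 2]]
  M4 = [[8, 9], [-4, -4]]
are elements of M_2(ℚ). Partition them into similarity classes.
2 classes: {M1, M2, M4}, {M3}

Characteristic polynomials: χ_{M1} = (x - 2)^2, χ_{M2} = (x - 2)^2, χ_{M3} = (x - 2)^2, χ_{M4} = (x - 2)^2.

{M1, M2, M4}: invariant factors (x - 2)^2.

{M3}: invariant factors x - 2, x - 2.

Matrices are similar if and only if their invariant-factor lists agree; the partition into similarity classes is {M1, M2, M4}, {M3}.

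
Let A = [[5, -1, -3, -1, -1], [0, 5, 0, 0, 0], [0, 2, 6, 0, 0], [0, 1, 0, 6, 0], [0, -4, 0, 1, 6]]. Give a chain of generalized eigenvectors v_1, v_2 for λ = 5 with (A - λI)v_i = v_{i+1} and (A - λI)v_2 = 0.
We seek v_1 ∈ ker((A - 5I)^2) \ ker(A - 5I), then set v_{i+1} = (A - 5I) v_i.

One such chain is v_1 = [[0, 1, -2, -1, 5]]^T, v_2 = [[1, 0, 0, 0, 0]]^T. Check: (A - 5I) v_2 = [[0, 0, 0, 0, 0]]^T = 0.

v_1 = [[0, 1, -2, -1, 5]]^T, v_2 = [[1, 0, 0, 0, 0]]^T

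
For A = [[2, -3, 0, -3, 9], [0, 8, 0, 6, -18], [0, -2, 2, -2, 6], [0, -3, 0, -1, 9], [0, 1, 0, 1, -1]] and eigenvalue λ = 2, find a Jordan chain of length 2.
We seek v_1 ∈ ker((A - 2I)^2) \ ker(A - 2I), then set v_{i+1} = (A - 2I) v_i.

One such chain is v_1 = [[1, -23, 0, 12, -4]]^T, v_2 = [[-3, 6, -2, -3, 1]]^T. Check: (A - 2I) v_2 = [[0, 0, 0, 0, 0]]^T = 0.

v_1 = [[1, -23, 0, 12, -4]]^T, v_2 = [[-3, 6, -2, -3, 1]]^T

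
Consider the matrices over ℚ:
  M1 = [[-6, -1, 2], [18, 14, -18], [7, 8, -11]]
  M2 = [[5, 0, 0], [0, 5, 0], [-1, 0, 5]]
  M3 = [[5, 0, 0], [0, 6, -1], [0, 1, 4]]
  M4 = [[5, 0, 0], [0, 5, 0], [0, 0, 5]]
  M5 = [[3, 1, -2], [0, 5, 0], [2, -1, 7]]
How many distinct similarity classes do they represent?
Characteristic polynomials: χ_{M1} = (x - 5)(x + 4)^2, χ_{M2} = (x - 5)^3, χ_{M3} = (x - 5)^3, χ_{M4} = (x - 5)^3, χ_{M5} = (x - 5)^3.

{M1}: invariant factors (x - 5)(x + 4)^2.

{M2, M3, M5}: invariant factors x - 5, (x - 5)^2.

{M4}: invariant factors x - 5, x - 5, x - 5.

Matrices are similar if and only if their invariant-factor lists agree; the partition into similarity classes is {M1}, {M2, M3, M5}, {M4}.

3 classes: {M1}, {M2, M3, M5}, {M4}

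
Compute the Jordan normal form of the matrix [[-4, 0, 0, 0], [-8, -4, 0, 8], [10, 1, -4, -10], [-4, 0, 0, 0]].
The characteristic polynomial is det(xI - A) = x(x + 4)^3, so the eigenvalues are -4 (algebraic multiplicity 3), 0 (algebraic multiplicity 1).

For λ = -4: rank(A + 4I) = 2, rank((A + 4I)^2) = 1. The eigenspace has dimension 4 - 2 = 2, so there are 2 Jordan blocks; the rank sequence gives block sizes [2, 1].

For λ = 0: algebraic multiplicity 1 gives one 1×1 block.

Assembling the blocks gives the Jordan form J above.

J = [[-4, 1, 0, 0], [0, -4, 0, 0], [0, 0, -4, 0], [0, 0, 0, 0]]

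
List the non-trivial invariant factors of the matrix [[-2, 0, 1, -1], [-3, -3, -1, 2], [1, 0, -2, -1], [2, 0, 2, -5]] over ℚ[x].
(x + 3)^2, (x + 3)^2

The Jordan structure of A has elementary divisors (x + 3)^2, (x + 3)^2. Arranging the block sizes at each eigenvalue in decreasing order and taking row products gives the invariant factors.

Invariant factors (smallest first, each dividing the next): (x + 3)^2, (x + 3)^2.

Check: the last factor (x + 3)^2 is the minimal polynomial, and the product (x + 3)^4 is the characteristic polynomial.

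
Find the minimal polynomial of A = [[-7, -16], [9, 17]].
The characteristic polynomial factors as (x - 5)^2. The minimal polynomial is ∏(x - λ)^{k_λ} where k_λ is the size of the largest Jordan block at λ.

For λ = 5: rank(A - 5I) = 1, and the largest Jordan block has size 2 (the smallest k with rank((A - 5I)^k) = rank((A - 5I)^(k+1))).

So m_A(x) = (x - 5)^2.

m_A(x) = (x - 5)^2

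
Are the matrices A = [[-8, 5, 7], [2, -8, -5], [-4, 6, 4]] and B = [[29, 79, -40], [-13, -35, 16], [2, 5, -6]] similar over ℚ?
Yes.

Two matrices over a field are similar if and only if they have the same invariant factors.

Both A and B have characteristic polynomial (x + 4)^3 and minimal polynomial (x + 4)^3. Computing further, both have invariant factors (x + 4)^3. Hence A and B are similar.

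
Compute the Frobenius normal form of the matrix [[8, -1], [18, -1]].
R = [[0, -10], [1, 7]]

The invariant factors of A (the non-unit diagonal entries of the Smith normal form of xI - A over ℚ[x]) are (x - 5)(x - 2), each dividing the next. The characteristic polynomial is their product, (x - 5)(x - 2).

The rational canonical form is the block-diagonal matrix of companion matrices C(f_i):
R = [[0, -10], [1, 7]].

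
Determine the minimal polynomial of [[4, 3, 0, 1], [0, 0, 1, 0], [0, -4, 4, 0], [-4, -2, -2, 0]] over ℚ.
m_A(x) = (x - 2)^3

The characteristic polynomial factors as (x - 2)^4. The minimal polynomial is ∏(x - λ)^{k_λ} where k_λ is the size of the largest Jordan block at λ.

For λ = 2: rank(A - 2I) = 2, and the largest Jordan block has size 3 (the smallest k with rank((A - 2I)^k) = rank((A - 2I)^(k+1))).

So m_A(x) = (x - 2)^3.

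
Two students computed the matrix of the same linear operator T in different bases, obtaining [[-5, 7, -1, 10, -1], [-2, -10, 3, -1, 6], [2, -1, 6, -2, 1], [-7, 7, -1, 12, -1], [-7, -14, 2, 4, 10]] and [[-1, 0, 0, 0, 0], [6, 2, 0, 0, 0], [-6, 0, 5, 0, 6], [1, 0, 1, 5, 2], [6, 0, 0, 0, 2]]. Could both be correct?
Both have characteristic polynomial (x - 5)^2(x - 2)^2(x + 1), but the minimal polynomial of A is (x - 5)^2(x - 2)^2(x + 1) while the minimal polynomial of B is (x - 5)^2(x - 2)(x + 1). The minimal polynomial is a similarity invariant, so A and B are not similar.

No.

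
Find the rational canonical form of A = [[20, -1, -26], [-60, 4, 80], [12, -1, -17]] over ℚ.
R = [[0, 0, -12], [1, 0, -4], [0, 1, 7]]

The invariant factors of A (the non-unit diagonal entries of the Smith normal form of xI - A over ℚ[x]) are (x - 6)(x - 2)(x + 1), each dividing the next. The characteristic polynomial is their product, (x - 6)(x - 2)(x + 1).

The rational canonical form is the block-diagonal matrix of companion matrices C(f_i):
R = [[0, 0, -12], [1, 0, -4], [0, 1, 7]].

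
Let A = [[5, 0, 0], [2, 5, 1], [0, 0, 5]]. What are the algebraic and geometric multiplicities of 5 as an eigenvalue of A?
The characteristic polynomial is (x - 5)^3, so the factor x - 5 appears with exponent 3: the algebraic multiplicity is 3.

rank(A - 5I) = 1, so the eigenspace has dimension 3 - 1 = 2: the geometric multiplicity is 2.

Since 2 < 3, A is not diagonalizable.

algebraic multiplicity 3, geometric multiplicity 2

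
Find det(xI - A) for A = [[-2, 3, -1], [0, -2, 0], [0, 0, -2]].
χ_A(x) = (x + 2)^3

xI - A = [[x + 2, -3, 1], [0, x + 2, 0], [0, 0, x + 2]].

Expanding det(xI - A) along the first row:
det(xI - A) = + (x + 2)·det([[x + 2, 0], [0, x + 2]]) - (-3)·det([[0, 0], [0, x + 2]]) + (1)·det([[0, x + 2], [0, 0]]).

Evaluating gives χ_A(x) = x^3 + 6x^2 + 12x + 8 = (x + 2)^3.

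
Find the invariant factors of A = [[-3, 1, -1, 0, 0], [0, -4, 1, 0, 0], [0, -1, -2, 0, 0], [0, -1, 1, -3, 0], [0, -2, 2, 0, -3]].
x + 3, x + 3, x + 3, (x + 3)^2

The Jordan structure of A has elementary divisors (x + 3)^2, (x + 3), (x + 3), (x + 3). Arranging the block sizes at each eigenvalue in decreasing order and taking row products gives the invariant factors.

Invariant factors (smallest first, each dividing the next): x + 3, x + 3, x + 3, (x + 3)^2.

Check: the last factor (x + 3)^2 is the minimal polynomial, and the product (x + 3)^5 is the characteristic polynomial.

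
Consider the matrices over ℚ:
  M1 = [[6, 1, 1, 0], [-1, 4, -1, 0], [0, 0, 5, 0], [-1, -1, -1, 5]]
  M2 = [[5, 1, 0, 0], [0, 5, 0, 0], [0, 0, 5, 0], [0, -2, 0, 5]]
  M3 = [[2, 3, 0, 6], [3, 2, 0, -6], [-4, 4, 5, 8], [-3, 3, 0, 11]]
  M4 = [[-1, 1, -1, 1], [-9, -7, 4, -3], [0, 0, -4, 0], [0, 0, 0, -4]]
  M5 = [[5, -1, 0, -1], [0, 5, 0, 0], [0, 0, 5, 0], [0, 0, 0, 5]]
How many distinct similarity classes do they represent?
2 classes: {M1, M2, M3, M5}, {M4}

Characteristic polynomials: χ_{M1} = (x - 5)^4, χ_{M2} = (x - 5)^4, χ_{M3} = (x - 5)^4, χ_{M4} = (x + 4)^4, χ_{M5} = (x - 5)^4.

{M1, M2, M3, M5}: invariant factors x - 5, x - 5, (x - 5)^2.

{M4}: invariant factors x + 4, (x + 4)^3.

Matrices are similar if and only if their invariant-factor lists agree; the partition into similarity classes is {M1, M2, M3, M5}, {M4}.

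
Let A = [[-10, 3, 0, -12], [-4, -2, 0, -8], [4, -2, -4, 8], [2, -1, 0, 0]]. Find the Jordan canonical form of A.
J = [[-4, 1, 0, 0], [0, -4, 0, 0], [0, 0, -4, 0], [0, 0, 0, -4]]

The characteristic polynomial is det(xI - A) = (x + 4)^4, so the eigenvalues are -4 (algebraic multiplicity 4).

For λ = -4: rank(A + 4I) = 1, rank((A + 4I)^2) = 0. The eigenspace has dimension 4 - 1 = 3, so there are 3 Jordan blocks; the rank sequence gives block sizes [2, 1, 1].

Assembling the blocks gives the Jordan form J above.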